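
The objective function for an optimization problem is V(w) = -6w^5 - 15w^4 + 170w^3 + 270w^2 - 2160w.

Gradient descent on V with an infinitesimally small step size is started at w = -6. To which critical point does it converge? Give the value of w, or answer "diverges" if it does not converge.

V'(w) = -30(w - 3)(w - 2)(w + 3)(w + 4), so V'(-6) = -12960.
Gradient descent moves in the -V' direction, i.e. w is increasing.
The nearest critical point in that direction is w = -4, where V'' = 1260 > 0 (a local minimum). The iterate converges there.

-4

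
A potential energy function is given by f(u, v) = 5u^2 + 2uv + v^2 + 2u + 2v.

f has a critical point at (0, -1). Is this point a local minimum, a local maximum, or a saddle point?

local minimum

The Hessian of f is constant: H = [[10, 2], [2, 2]].
det(H) = 10·2 − 2² = 16.
det(H) > 0 and tr(H) = 12 > 0, so H is positive definite and the point is a local minimum.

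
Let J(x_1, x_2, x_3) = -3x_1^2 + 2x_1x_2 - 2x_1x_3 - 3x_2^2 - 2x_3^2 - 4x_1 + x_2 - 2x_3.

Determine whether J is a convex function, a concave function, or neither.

concave

J is quadratic, so its Hessian is the constant matrix H = [[-6, 2, -2], [2, -6, 0], [-2, 0, -4]].
Leading principal minors: -6, 32, -104.
Signs alternate −, +, − ⇒ H ≺ 0 ⇒ concave.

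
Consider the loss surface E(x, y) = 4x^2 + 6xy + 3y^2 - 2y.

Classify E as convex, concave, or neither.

convex

E is quadratic, so its Hessian is the constant matrix H = [[8, 6], [6, 6]].
det(H) = 12, tr(H) = 14.
det(H) > 0 and tr(H) > 0, so H is positive definite everywhere: convex.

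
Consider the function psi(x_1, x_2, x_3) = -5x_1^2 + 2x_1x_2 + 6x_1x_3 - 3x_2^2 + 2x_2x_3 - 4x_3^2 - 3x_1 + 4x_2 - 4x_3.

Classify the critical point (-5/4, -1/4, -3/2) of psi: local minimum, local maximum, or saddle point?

local maximum

The Hessian is constant: H = [[-10, 2, 6], [2, -6, 2], [6, 2, -8]].
Leading principal minors: Δ₁ = -10, Δ₂ = 56, Δ₃ = -144.
The minors alternate sign starting negative (−, +, −), so H is negative definite: a local maximum.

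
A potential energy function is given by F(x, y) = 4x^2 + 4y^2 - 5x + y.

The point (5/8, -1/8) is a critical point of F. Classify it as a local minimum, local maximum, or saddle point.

local minimum

The Hessian of F is constant: H = [[8, 0], [0, 8]].
det(H) = 8·8 − 0² = 64.
det(H) > 0 and tr(H) = 16 > 0, so H is positive definite and the point is a local minimum.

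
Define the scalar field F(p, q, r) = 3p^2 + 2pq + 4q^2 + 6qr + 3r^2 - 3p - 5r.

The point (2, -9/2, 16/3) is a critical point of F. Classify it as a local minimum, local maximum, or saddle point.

The Hessian is constant: H = [[6, 2, 0], [2, 8, 6], [0, 6, 6]].
Leading principal minors: Δ₁ = 6, Δ₂ = 44, Δ₃ = 48.
All leading minors are positive, so H is positive definite: a local minimum.

local minimum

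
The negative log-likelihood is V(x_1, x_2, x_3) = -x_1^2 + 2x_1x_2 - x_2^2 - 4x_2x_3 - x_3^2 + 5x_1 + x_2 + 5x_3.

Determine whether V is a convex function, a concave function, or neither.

V is quadratic, so its Hessian is the constant matrix H = [[-2, 2, 0], [2, -2, -4], [0, -4, -2]].
Leading principal minors: -2, 0, 32.
Neither pattern holds ⇒ H is indefinite ⇒ neither convex nor concave.

neither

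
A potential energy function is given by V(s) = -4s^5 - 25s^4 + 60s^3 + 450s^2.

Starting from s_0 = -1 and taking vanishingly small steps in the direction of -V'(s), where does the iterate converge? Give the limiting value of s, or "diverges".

0

V'(s) = -20s(s - 3)(s + 3)(s + 5), so V'(-1) = -640.
Gradient descent moves in the -V' direction, i.e. s is increasing.
The nearest critical point in that direction is s = 0, where V'' = 900 > 0 (a local minimum). The iterate converges there.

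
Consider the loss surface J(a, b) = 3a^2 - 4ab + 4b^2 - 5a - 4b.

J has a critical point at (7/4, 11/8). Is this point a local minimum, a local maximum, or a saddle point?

The Hessian of J is constant: H = [[6, -4], [-4, 8]].
det(H) = 6·8 − (-4)² = 32.
det(H) > 0 and tr(H) = 14 > 0, so H is positive definite and the point is a local minimum.

local minimum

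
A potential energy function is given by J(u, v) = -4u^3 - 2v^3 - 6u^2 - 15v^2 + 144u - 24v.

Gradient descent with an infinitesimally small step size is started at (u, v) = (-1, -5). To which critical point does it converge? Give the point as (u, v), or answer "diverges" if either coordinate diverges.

(-4, -4)

J is separable, so gradient descent decouples: u follows -∂J/∂u, v follows -∂J/∂v.
∂J/∂u = -12(u - 3)(u + 4); at u=-1 this is 144, so u decreases.
∂J/∂v = -6(v + 1)(v + 4); at v=-5 this is -24, so v increases.
u converges to its nearest critical value -4 (a local min of the u-part); v converges to -4. The iterate converges to (-4, -4).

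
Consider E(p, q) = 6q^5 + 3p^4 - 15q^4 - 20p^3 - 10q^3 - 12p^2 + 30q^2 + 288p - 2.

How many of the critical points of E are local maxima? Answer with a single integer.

E separates as a function of p plus a function of q, so ∇E=0 decouples.
∂E/∂p = 12(p - 4)(p - 3)(p + 2) = 0 at p ∈ {-2, 3, 4}; ∂E/∂q = 30q(q - 2)(q - 1)(q + 1) = 0 at q ∈ {-1, 0, 1, 2}.
The Hessian is diagonal: diag(E_pp, E_qq). Second derivatives: E_pp(-2)=360, E_pp(3)=-60, E_pp(4)=72; E_qq(-1)=-180, E_qq(0)=60, E_qq(1)=-60, E_qq(2)=180.
Local maxima occur where both diagonal entries negative: (3, -1), (3, 1). Count: 2.

2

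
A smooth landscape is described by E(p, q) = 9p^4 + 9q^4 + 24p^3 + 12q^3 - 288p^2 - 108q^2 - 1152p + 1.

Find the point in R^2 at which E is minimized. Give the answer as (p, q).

(4, -3)

E(p,q) separates as A(p) + B(q) + 1, so its minimum is min A + min B + 1.
A'(p) = 36(p - 4)(p + 2)(p + 4) vanishes at p ∈ {-4, -2, 4}; B'(q) = 36q(q - 2)(q + 3) vanishes at q ∈ {-3, 0, 2}.
Local minima of A (where A''>0): A(-4)=768, A(4)=-5376. Local minima of B: B(-3)=-567, B(2)=-192.
So the global minimum of E is A(4) + B(-3) + 1 = -5376 − 567 + 1 = -5942, attained at (4, -3).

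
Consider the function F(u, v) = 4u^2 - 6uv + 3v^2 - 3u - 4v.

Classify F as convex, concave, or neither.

convex

F is quadratic, so its Hessian is the constant matrix H = [[8, -6], [-6, 6]].
det(H) = 12, tr(H) = 14.
det(H) > 0 and tr(H) > 0, so H is positive definite everywhere: convex.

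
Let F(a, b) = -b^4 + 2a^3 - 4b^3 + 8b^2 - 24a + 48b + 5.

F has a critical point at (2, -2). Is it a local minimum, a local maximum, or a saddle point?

The mixed partial ∂²F/∂a∂b is 0, so the Hessian at any point is diag(F_aa, F_bb) = diag(12a, 4(-3b^2 - 6b + 4)).
At (2, -2): H = diag(24, 16).
Both eigenvalues are positive, so H is positive definite: a local minimum.

local minimum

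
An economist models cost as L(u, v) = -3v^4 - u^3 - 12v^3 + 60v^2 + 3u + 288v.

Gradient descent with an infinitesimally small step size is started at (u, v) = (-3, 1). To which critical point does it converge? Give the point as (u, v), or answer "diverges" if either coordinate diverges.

(-1, -2)

L is separable, so gradient descent decouples: u follows -∂L/∂u, v follows -∂L/∂v.
∂L/∂u = -3(u - 1)(u + 1); at u=-3 this is -24, so u increases.
∂L/∂v = -12(v - 3)(v + 2)(v + 4); at v=1 this is 360, so v decreases.
u converges to its nearest critical value -1 (a local min of the u-part); v converges to -2. The iterate converges to (-1, -2).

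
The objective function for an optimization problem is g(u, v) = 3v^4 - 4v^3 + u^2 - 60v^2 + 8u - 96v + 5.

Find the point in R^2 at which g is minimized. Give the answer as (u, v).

g(u,v) separates as P(u) + Q(v) + 5, so its minimum is min P + min Q + 5.
P'(u) = 2u + 8 vanishes at u ∈ {-4}; Q'(v) = 12(v - 4)(v + 1)(v + 2) vanishes at v ∈ {-2, -1, 4}.
Local minima of P (where P''>0): P(-4)=-16. Local minima of Q: Q(-2)=32, Q(4)=-832.
So the global minimum of g is P(-4) + Q(4) + 5 = -16 − 832 + 5 = -843, attained at (-4, 4).

(-4, 4)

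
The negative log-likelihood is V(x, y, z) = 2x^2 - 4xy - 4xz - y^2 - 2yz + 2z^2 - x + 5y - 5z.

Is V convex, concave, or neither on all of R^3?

neither

V is quadratic, so its Hessian is the constant matrix H = [[4, -4, -4], [-4, -2, -2], [-4, -2, 4]].
Leading principal minors: 4, -24, -144.
Neither pattern holds ⇒ H is indefinite ⇒ neither convex nor concave.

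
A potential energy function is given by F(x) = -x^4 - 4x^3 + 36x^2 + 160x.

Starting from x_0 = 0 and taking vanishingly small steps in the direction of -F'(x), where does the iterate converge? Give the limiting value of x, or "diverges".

-2

F'(x) = -4(x - 4)(x + 2)(x + 5), so F'(0) = 160.
Gradient descent moves in the -F' direction, i.e. x is decreasing.
The nearest critical point in that direction is x = -2, where F'' = 72 > 0 (a local minimum). The iterate converges there.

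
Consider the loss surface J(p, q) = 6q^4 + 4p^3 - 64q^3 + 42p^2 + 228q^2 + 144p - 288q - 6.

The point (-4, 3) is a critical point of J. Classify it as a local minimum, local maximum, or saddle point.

local maximum

The mixed partial ∂²J/∂p∂q is 0, so the Hessian at any point is diag(J_pp, J_qq) = diag(12(2p + 7), 24(3q^2 - 16q + 19)).
At (-4, 3): H = diag(-12, -48).
Both eigenvalues are negative, so H is negative definite: a local maximum.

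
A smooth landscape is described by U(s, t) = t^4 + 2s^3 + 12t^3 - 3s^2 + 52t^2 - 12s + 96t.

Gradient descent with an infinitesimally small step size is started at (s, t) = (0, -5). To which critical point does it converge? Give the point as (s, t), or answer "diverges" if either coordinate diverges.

U is separable, so gradient descent decouples: s follows -∂U/∂s, t follows -∂U/∂t.
∂U/∂s = 6(s - 2)(s + 1); at s=0 this is -12, so s increases.
∂U/∂t = 4(t + 2)(t + 3)(t + 4); at t=-5 this is -24, so t increases.
s converges to its nearest critical value 2 (a local min of the s-part); t converges to -4. The iterate converges to (2, -4).

(2, -4)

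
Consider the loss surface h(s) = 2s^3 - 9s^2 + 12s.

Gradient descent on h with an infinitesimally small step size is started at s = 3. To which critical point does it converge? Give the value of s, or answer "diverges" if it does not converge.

2

h'(s) = 6(s - 2)(s - 1), so h'(3) = 12.
Gradient descent moves in the -h' direction, i.e. s is decreasing.
The nearest critical point in that direction is s = 2, where h'' = 6 > 0 (a local minimum). The iterate converges there.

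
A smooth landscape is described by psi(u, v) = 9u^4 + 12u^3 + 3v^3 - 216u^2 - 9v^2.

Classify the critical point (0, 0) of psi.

The mixed partial ∂²psi/∂u∂v is 0, so the Hessian at any point is diag(psi_uu, psi_vv) = diag(36(3u^2 + 2u - 12), 18(v - 1)).
At (0, 0): H = diag(-432, -18).
Both eigenvalues are negative, so H is negative definite: a local maximum.

local maximum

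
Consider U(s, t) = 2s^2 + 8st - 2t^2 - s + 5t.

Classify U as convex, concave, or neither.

neither

U is quadratic, so its Hessian is the constant matrix H = [[4, 8], [8, -4]].
det(H) = -80, tr(H) = 0.
det(H) < 0, so H is indefinite: neither convex nor concave.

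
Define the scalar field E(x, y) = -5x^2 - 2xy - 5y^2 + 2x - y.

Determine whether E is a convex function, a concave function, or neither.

E is quadratic, so its Hessian is the constant matrix H = [[-10, -2], [-2, -10]].
det(H) = 96, tr(H) = -20.
det(H) > 0 and tr(H) < 0, so H is negative definite everywhere: concave.

concave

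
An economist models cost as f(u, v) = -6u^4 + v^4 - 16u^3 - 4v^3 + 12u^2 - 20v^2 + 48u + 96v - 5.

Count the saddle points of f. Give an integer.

f separates as a function of u plus a function of v, so ∇f=0 decouples.
∂f/∂u = -24(u - 1)(u + 1)(u + 2) = 0 at u ∈ {-2, -1, 1}; ∂f/∂v = 4(v - 4)(v - 2)(v + 3) = 0 at v ∈ {-3, 2, 4}.
The Hessian is diagonal: diag(f_uu, f_vv). Second derivatives: f_uu(-2)=-72, f_uu(-1)=48, f_uu(1)=-144; f_vv(-3)=140, f_vv(2)=-40, f_vv(4)=56.
Saddle points occur where the two diagonal entries have opposite signs: (-2, -3), (-2, 4), (-1, 2), (1, -3), (1, 4). Count: 5.

5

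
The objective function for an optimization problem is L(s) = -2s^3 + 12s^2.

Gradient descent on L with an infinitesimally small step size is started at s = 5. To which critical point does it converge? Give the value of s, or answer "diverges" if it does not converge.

diverges

L'(s) = -6s(s - 4), so L'(5) = -30.
Gradient descent moves in the -L' direction, i.e. s is increasing.
There is no critical point above s=5, and L' keeps the same sign, so the iterate runs off to +∞.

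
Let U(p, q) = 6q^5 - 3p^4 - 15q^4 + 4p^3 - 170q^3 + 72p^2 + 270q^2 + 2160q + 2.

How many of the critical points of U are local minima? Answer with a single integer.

2

U separates as a function of p plus a function of q, so ∇U=0 decouples.
∂U/∂p = -12p(p - 4)(p + 3) = 0 at p ∈ {-3, 0, 4}; ∂U/∂q = 30(q - 4)(q - 3)(q + 2)(q + 3) = 0 at q ∈ {-3, -2, 3, 4}.
The Hessian is diagonal: diag(U_pp, U_qq). Second derivatives: U_pp(-3)=-252, U_pp(0)=144, U_pp(4)=-336; U_qq(-3)=-1260, U_qq(-2)=900, U_qq(3)=-900, U_qq(4)=1260.
Local minima occur where both diagonal entries positive: (0, -2), (0, 4). Count: 2.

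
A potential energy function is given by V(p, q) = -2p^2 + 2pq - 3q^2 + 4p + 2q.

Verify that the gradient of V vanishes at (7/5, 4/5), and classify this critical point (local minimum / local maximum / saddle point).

local maximum

∇V = (-4p + 2q + 4, 2p - 6q + 2); substituting (7/5, 4/5) gives ∇V = (0, 0), so (7/5, 4/5) is indeed a critical point.
The Hessian of V is constant: H = [[-4, 2], [2, -6]].
det(H) = (-4)·(-6) − 2² = 20.
det(H) > 0 and tr(H) = -10 < 0, so H is negative definite and the point is a local maximum.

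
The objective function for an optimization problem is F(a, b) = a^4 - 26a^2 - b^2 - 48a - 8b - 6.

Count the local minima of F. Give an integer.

0

F separates as a function of a plus a function of b, so ∇F=0 decouples.
∂F/∂a = 4(a - 4)(a + 1)(a + 3) = 0 at a ∈ {-3, -1, 4}; ∂F/∂b = -2(b + 4) = 0 at b ∈ {-4}.
The Hessian is diagonal: diag(F_aa, F_bb). Second derivatives: F_aa(-3)=56, F_aa(-1)=-40, F_aa(4)=140; F_bb(-4)=-2.
Local minima occur where both diagonal entries positive: none. Count: 0.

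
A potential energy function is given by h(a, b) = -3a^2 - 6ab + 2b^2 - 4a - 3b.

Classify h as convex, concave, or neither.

h is quadratic, so its Hessian is the constant matrix H = [[-6, -6], [-6, 4]].
det(H) = -60, tr(H) = -2.
det(H) < 0, so H is indefinite: neither convex nor concave.

neither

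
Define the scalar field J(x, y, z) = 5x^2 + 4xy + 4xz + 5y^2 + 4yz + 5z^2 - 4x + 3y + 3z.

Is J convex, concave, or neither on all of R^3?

convex

J is quadratic, so its Hessian is the constant matrix H = [[10, 4, 4], [4, 10, 4], [4, 4, 10]].
Leading principal minors: 10, 84, 648.
All positive ⇒ H ≻ 0 ⇒ convex.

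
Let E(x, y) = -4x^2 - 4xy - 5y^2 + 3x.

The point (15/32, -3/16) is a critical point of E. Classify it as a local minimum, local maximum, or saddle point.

The Hessian of E is constant: H = [[-8, -4], [-4, -10]].
det(H) = (-8)·(-10) − (-4)² = 64.
det(H) > 0 and tr(H) = -18 < 0, so H is negative definite and the point is a local maximum.

local maximum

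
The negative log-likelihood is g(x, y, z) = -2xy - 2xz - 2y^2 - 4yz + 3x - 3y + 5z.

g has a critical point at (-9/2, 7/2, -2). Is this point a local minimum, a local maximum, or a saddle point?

The Hessian is constant: H = [[0, -2, -2], [-2, -4, -4], [-2, -4, 0]].
Leading principal minors: Δ₁ = 0, Δ₂ = -4, Δ₃ = -16.
The minors fit neither the all-positive nor the alternating-sign pattern, so H is indefinite: a saddle point.

saddle point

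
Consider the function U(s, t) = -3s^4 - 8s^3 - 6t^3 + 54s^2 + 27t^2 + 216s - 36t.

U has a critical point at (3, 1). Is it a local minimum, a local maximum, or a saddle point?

The mixed partial ∂²U/∂s∂t is 0, so the Hessian at any point is diag(U_ss, U_tt) = diag(12(-3s^2 - 4s + 9), 18(-2t + 3)).
At (3, 1): H = diag(-360, 18).
The eigenvalues have opposite signs, so H is indefinite: a saddle point.

saddle point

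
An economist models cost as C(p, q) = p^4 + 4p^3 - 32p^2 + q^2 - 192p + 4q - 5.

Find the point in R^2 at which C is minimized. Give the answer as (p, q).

(4, -2)

C(p,q) separates as A(p) + B(q) − 5, so its minimum is min A + min B − 5.
A'(p) = 4(p - 4)(p + 3)(p + 4) vanishes at p ∈ {-4, -3, 4}; B'(q) = 2q + 4 vanishes at q ∈ {-2}.
Local minima of A (where A''>0): A(-4)=256, A(4)=-768. Local minima of B: B(-2)=-4.
So the global minimum of C is A(4) + B(-2) − 5 = -768 − 4 − 5 = -777, attained at (4, -2).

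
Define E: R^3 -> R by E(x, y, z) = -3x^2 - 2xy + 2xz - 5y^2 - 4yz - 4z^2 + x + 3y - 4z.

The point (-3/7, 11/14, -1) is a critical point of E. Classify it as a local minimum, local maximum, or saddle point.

The Hessian is constant: H = [[-6, -2, 2], [-2, -10, -4], [2, -4, -8]].
Leading principal minors: Δ₁ = -6, Δ₂ = 56, Δ₃ = -280.
The minors alternate sign starting negative (−, +, −), so H is negative definite: a local maximum.

local maximum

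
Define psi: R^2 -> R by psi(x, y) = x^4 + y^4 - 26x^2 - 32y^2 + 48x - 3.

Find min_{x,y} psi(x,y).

-611

psi(x,y) separates as P(x) + Q(y) − 3, so its minimum is min P + min Q − 3.
P'(x) = 4(x - 3)(x - 1)(x + 4) vanishes at x ∈ {-4, 1, 3}; Q'(y) = 4y(y - 4)(y + 4) vanishes at y ∈ {-4, 0, 4}.
Local minima of P (where P''>0): P(-4)=-352, P(3)=-9. Local minima of Q: Q(-4)=-256, Q(4)=-256.
So the global minimum of psi is P(-4) + Q(-4) − 3 = -352 − 256 − 3 = -611, attained at (-4, -4).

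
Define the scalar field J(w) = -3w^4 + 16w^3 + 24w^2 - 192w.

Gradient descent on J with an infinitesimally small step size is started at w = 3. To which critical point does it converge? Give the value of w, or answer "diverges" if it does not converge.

J'(w) = -12(w - 4)(w - 2)(w + 2), so J'(3) = 60.
Gradient descent moves in the -J' direction, i.e. w is decreasing.
The nearest critical point in that direction is w = 2, where J'' = 96 > 0 (a local minimum). The iterate converges there.

2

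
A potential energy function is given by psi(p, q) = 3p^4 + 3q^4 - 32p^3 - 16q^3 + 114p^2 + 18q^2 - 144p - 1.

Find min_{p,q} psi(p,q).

-87

psi(p,q) separates as A(p) + B(q) − 1, so its minimum is min A + min B − 1.
A'(p) = 12(p - 4)(p - 3)(p - 1) vanishes at p ∈ {1, 3, 4}; B'(q) = 12q(q - 3)(q - 1) vanishes at q ∈ {0, 1, 3}.
Local minima of A (where A''>0): A(1)=-59, A(4)=-32. Local minima of B: B(0)=0, B(3)=-27.
So the global minimum of psi is A(1) + B(3) − 1 = -59 − 27 − 1 = -87, attained at (1, 3).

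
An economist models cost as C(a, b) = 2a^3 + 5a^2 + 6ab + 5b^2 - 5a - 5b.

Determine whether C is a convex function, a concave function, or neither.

The term 2a^3 is cubic, so the Hessian is not constant.
∂²C/∂a² = 12a + 10, which takes both signs as a varies (negative for sufficiently negative a). A diagonal entry of the Hessian changing sign means the Hessian is neither positive- nor negative-semidefinite on all of R^2.

neither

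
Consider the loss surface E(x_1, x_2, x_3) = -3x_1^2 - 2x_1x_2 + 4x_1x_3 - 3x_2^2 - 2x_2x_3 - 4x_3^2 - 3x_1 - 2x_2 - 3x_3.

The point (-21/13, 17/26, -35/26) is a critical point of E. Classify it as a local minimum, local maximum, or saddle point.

local maximum

The Hessian is constant: H = [[-6, -2, 4], [-2, -6, -2], [4, -2, -8]].
Leading principal minors: Δ₁ = -6, Δ₂ = 32, Δ₃ = -104.
The minors alternate sign starting negative (−, +, −), so H is negative definite: a local maximum.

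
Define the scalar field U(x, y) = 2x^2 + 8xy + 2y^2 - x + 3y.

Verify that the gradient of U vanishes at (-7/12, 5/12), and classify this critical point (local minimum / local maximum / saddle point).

saddle point

∇U = (4x + 8y - 1, 8x + 4y + 3); substituting (-7/12, 5/12) gives ∇U = (0, 0), so (-7/12, 5/12) is indeed a critical point.
The Hessian of U is constant: H = [[4, 8], [8, 4]].
det(H) = 4·4 − 8² = -48.
Since det(H) < 0, H is indefinite and the critical point is a saddle point.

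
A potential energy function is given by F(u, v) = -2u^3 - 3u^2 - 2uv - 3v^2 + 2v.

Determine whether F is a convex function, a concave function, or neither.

The term -2u^3 is cubic, so the Hessian is not constant.
∂²F/∂u² = -12u - 6, which takes both signs as u varies (negative for sufficiently large u). A diagonal entry of the Hessian changing sign means the Hessian is neither positive- nor negative-semidefinite on all of R^2.

neither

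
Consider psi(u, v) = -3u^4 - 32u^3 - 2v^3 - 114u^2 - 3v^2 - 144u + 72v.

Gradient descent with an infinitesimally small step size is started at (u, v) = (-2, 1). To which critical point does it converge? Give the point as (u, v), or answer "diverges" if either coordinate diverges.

psi is separable, so gradient descent decouples: u follows -∂psi/∂u, v follows -∂psi/∂v.
∂psi/∂u = -12(u + 1)(u + 3)(u + 4); at u=-2 this is 24, so u decreases.
∂psi/∂v = -6(v - 3)(v + 4); at v=1 this is 60, so v decreases.
u converges to its nearest critical value -3 (a local min of the u-part); v converges to -4. The iterate converges to (-3, -4).

(-3, -4)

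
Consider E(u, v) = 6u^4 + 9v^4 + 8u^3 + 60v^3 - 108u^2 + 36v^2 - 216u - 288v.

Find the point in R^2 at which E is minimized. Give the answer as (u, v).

E(u,v) separates as P(u) + Q(v), so its minimum is min P + min Q.
P'(u) = 24(u - 3)(u + 1)(u + 3) vanishes at u ∈ {-3, -1, 3}; Q'(v) = 36(v - 1)(v + 2)(v + 4) vanishes at v ∈ {-4, -2, 1}.
Local minima of P (where P''>0): P(-3)=-54, P(3)=-918. Local minima of Q: Q(-4)=192, Q(1)=-183.
So the global minimum of E is P(3) + Q(1) = -918 − 183 = -1101, attained at (3, 1).

(3, 1)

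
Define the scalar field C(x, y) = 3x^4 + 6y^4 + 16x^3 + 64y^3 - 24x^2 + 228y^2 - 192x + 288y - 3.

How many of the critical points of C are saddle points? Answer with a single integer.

C separates as a function of x plus a function of y, so ∇C=0 decouples.
∂C/∂x = 12(x - 2)(x + 2)(x + 4) = 0 at x ∈ {-4, -2, 2}; ∂C/∂y = 24(y + 1)(y + 3)(y + 4) = 0 at y ∈ {-4, -3, -1}.
The Hessian is diagonal: diag(C_xx, C_yy). Second derivatives: C_xx(-4)=144, C_xx(-2)=-96, C_xx(2)=288; C_yy(-4)=72, C_yy(-3)=-48, C_yy(-1)=144.
Saddle points occur where the two diagonal entries have opposite signs: (-4, -3), (-2, -4), (-2, -1), (2, -3). Count: 4.

4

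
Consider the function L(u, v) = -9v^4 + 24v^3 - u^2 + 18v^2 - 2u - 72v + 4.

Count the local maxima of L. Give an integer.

2

L separates as a function of u plus a function of v, so ∇L=0 decouples.
∂L/∂u = -2(u + 1) = 0 at u ∈ {-1}; ∂L/∂v = -36(v - 2)(v - 1)(v + 1) = 0 at v ∈ {-1, 1, 2}.
The Hessian is diagonal: diag(L_uu, L_vv). Second derivatives: L_uu(-1)=-2; L_vv(-1)=-216, L_vv(1)=72, L_vv(2)=-108.
Local maxima occur where both diagonal entries negative: (-1, -1), (-1, 2). Count: 2.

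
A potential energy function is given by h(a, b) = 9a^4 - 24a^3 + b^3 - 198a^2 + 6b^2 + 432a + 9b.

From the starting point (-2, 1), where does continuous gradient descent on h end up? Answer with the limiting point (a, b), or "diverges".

(-3, -1)

h is separable, so gradient descent decouples: a follows -∂h/∂a, b follows -∂h/∂b.
∂h/∂a = 36(a - 4)(a - 1)(a + 3); at a=-2 this is 648, so a decreases.
∂h/∂b = 3(b + 1)(b + 3); at b=1 this is 24, so b decreases.
a converges to its nearest critical value -3 (a local min of the a-part); b converges to -1. The iterate converges to (-3, -1).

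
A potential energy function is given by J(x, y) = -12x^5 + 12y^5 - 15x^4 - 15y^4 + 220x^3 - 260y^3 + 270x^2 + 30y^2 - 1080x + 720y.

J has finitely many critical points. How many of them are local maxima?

4

J separates as a function of x plus a function of y, so ∇J=0 decouples.
∂J/∂x = -60(x - 3)(x - 1)(x + 2)(x + 3) = 0 at x ∈ {-3, -2, 1, 3}; ∂J/∂y = 60(y - 4)(y - 1)(y + 1)(y + 3) = 0 at y ∈ {-3, -1, 1, 4}.
The Hessian is diagonal: diag(J_xx, J_yy). Second derivatives: J_xx(-3)=1440, J_xx(-2)=-900, J_xx(1)=1440, J_xx(3)=-3600; J_yy(-3)=-3360, J_yy(-1)=1200, J_yy(1)=-1440, J_yy(4)=6300.
Local maxima occur where both diagonal entries negative: (-2, -3), (-2, 1), (3, -3), (3, 1). Count: 4.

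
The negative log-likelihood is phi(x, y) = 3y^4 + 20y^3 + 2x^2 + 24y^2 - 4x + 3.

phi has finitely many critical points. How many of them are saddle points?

1

phi separates as a function of x plus a function of y, so ∇phi=0 decouples.
∂phi/∂x = 4(x - 1) = 0 at x ∈ {1}; ∂phi/∂y = 12y(y + 1)(y + 4) = 0 at y ∈ {-4, -1, 0}.
The Hessian is diagonal: diag(phi_xx, phi_yy). Second derivatives: phi_xx(1)=4; phi_yy(-4)=144, phi_yy(-1)=-36, phi_yy(0)=48.
Saddle points occur where the two diagonal entries have opposite signs: (1, -1). Count: 1.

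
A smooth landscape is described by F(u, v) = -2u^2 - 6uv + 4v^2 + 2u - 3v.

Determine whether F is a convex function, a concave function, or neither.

F is quadratic, so its Hessian is the constant matrix H = [[-4, -6], [-6, 8]].
det(H) = -68, tr(H) = 4.
det(H) < 0, so H is indefinite: neither convex nor concave.

neither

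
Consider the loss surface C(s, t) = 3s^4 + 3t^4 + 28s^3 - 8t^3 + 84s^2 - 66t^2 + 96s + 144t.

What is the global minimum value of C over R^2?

-631

C(s,t) separates as P(s) + Q(t), so its minimum is min P + min Q.
P'(s) = 12(s + 1)(s + 2)(s + 4) vanishes at s ∈ {-4, -2, -1}; Q'(t) = 12(t - 4)(t - 1)(t + 3) vanishes at t ∈ {-3, 1, 4}.
Local minima of P (where P''>0): P(-4)=-64, P(-1)=-37. Local minima of Q: Q(-3)=-567, Q(4)=-224.
So the global minimum of C is P(-4) + Q(-3) = -64 − 567 = -631, attained at (-4, -3).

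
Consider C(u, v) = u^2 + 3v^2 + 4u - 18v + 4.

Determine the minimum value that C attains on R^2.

-27

C(u,v) separates as P(u) + Q(v) + 4, so its minimum is min P + min Q + 4.
P'(u) = 2u + 4 vanishes at u ∈ {-2}; Q'(v) = 6v - 18 vanishes at v ∈ {3}.
Local minima of P (where P''>0): P(-2)=-4. Local minima of Q: Q(3)=-27.
So the global minimum of C is P(-2) + Q(3) + 4 = -4 − 27 + 4 = -27, attained at (-2, 3).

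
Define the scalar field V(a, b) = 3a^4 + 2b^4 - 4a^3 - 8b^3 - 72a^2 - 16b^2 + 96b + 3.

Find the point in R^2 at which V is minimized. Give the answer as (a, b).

(4, -2)

V(a,b) separates as P(a) + Q(b) + 3, so its minimum is min P + min Q + 3.
P'(a) = 12a(a - 4)(a + 3) vanishes at a ∈ {-3, 0, 4}; Q'(b) = 8(b - 3)(b - 2)(b + 2) vanishes at b ∈ {-2, 2, 3}.
Local minima of P (where P''>0): P(-3)=-297, P(4)=-640. Local minima of Q: Q(-2)=-160, Q(3)=90.
So the global minimum of V is P(4) + Q(-2) + 3 = -640 − 160 + 3 = -797, attained at (4, -2).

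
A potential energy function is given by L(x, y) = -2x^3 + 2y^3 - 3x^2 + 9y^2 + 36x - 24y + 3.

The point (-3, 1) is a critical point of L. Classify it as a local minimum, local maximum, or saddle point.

The mixed partial ∂²L/∂x∂y is 0, so the Hessian at any point is diag(L_xx, L_yy) = diag(-6(2x + 1), 6(2y + 3)).
At (-3, 1): H = diag(30, 30).
Both eigenvalues are positive, so H is positive definite: a local minimum.

local minimum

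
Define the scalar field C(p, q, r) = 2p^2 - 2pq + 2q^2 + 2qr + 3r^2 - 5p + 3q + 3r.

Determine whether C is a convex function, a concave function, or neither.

convex

C is quadratic, so its Hessian is the constant matrix H = [[4, -2, 0], [-2, 4, 2], [0, 2, 6]].
Leading principal minors: 4, 12, 56.
All positive ⇒ H ≻ 0 ⇒ convex.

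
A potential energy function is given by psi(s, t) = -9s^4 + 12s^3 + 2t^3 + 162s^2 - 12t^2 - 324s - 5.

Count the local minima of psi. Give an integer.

1

psi separates as a function of s plus a function of t, so ∇psi=0 decouples.
∂psi/∂s = -36(s - 3)(s - 1)(s + 3) = 0 at s ∈ {-3, 1, 3}; ∂psi/∂t = 6t(t - 4) = 0 at t ∈ {0, 4}.
The Hessian is diagonal: diag(psi_ss, psi_tt). Second derivatives: psi_ss(-3)=-864, psi_ss(1)=288, psi_ss(3)=-432; psi_tt(0)=-24, psi_tt(4)=24.
Local minima occur where both diagonal entries positive: (1, 4). Count: 1.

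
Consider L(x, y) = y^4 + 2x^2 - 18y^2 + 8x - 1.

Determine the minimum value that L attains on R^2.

-90

L(x,y) separates as P(x) + Q(y) − 1, so its minimum is min P + min Q − 1.
P'(x) = 4x + 8 vanishes at x ∈ {-2}; Q'(y) = 4y(y - 3)(y + 3) vanishes at y ∈ {-3, 0, 3}.
Local minima of P (where P''>0): P(-2)=-8. Local minima of Q: Q(-3)=-81, Q(3)=-81.
So the global minimum of L is P(-2) + Q(-3) − 1 = -8 − 81 − 1 = -90, attained at (-2, -3).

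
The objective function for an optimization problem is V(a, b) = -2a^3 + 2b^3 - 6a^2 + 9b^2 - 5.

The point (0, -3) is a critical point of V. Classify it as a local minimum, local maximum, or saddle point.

local maximum

The mixed partial ∂²V/∂a∂b is 0, so the Hessian at any point is diag(V_aa, V_bb) = diag(-12(a + 1), 6(2b + 3)).
At (0, -3): H = diag(-12, -18).
Both eigenvalues are negative, so H is negative definite: a local maximum.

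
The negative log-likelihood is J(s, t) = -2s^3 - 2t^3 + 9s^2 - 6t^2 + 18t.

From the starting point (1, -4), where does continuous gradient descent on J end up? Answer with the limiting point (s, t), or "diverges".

(0, -3)

J is separable, so gradient descent decouples: s follows -∂J/∂s, t follows -∂J/∂t.
∂J/∂s = -6s(s - 3); at s=1 this is 12, so s decreases.
∂J/∂t = -6(t - 1)(t + 3); at t=-4 this is -30, so t increases.
s converges to its nearest critical value 0 (a local min of the s-part); t converges to -3. The iterate converges to (0, -3).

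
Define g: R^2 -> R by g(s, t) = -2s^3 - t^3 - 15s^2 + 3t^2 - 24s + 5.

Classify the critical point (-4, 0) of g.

local minimum

The mixed partial ∂²g/∂s∂t is 0, so the Hessian at any point is diag(g_ss, g_tt) = diag(-6(2s + 5), 6(-t + 1)).
At (-4, 0): H = diag(18, 6).
Both eigenvalues are positive, so H is positive definite: a local minimum.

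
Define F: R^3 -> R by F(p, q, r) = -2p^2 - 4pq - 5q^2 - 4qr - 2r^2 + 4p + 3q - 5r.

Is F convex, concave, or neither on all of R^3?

concave

F is quadratic, so its Hessian is the constant matrix H = [[-4, -4, 0], [-4, -10, -4], [0, -4, -4]].
Leading principal minors: -4, 24, -32.
Signs alternate −, +, − ⇒ H ≺ 0 ⇒ concave.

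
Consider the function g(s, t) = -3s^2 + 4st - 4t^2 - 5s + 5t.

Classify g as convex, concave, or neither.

concave

g is quadratic, so its Hessian is the constant matrix H = [[-6, 4], [4, -8]].
det(H) = 32, tr(H) = -14.
det(H) > 0 and tr(H) < 0, so H is negative definite everywhere: concave.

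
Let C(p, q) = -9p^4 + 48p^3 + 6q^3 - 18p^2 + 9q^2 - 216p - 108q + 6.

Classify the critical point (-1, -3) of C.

local maximum

The mixed partial ∂²C/∂p∂q is 0, so the Hessian at any point is diag(C_pp, C_qq) = diag(36(-3p^2 + 8p - 1), 18(2q + 1)).
At (-1, -3): H = diag(-432, -90).
Both eigenvalues are negative, so H is negative definite: a local maximum.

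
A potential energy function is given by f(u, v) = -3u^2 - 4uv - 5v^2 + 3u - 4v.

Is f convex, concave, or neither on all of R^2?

concave

f is quadratic, so its Hessian is the constant matrix H = [[-6, -4], [-4, -10]].
det(H) = 44, tr(H) = -16.
det(H) > 0 and tr(H) < 0, so H is negative definite everywhere: concave.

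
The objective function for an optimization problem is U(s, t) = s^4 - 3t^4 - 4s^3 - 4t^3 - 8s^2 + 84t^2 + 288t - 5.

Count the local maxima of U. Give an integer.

2

U separates as a function of s plus a function of t, so ∇U=0 decouples.
∂U/∂s = 4s(s - 4)(s + 1) = 0 at s ∈ {-1, 0, 4}; ∂U/∂t = -12(t - 4)(t + 2)(t + 3) = 0 at t ∈ {-3, -2, 4}.
The Hessian is diagonal: diag(U_ss, U_tt). Second derivatives: U_ss(-1)=20, U_ss(0)=-16, U_ss(4)=80; U_tt(-3)=-84, U_tt(-2)=72, U_tt(4)=-504.
Local maxima occur where both diagonal entries negative: (0, -3), (0, 4). Count: 2.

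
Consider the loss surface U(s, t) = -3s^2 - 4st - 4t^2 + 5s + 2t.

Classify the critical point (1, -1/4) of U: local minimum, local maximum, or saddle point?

local maximum

The Hessian of U is constant: H = [[-6, -4], [-4, -8]].
det(H) = (-6)·(-8) − (-4)² = 32.
det(H) > 0 and tr(H) = -14 < 0, so H is negative definite and the point is a local maximum.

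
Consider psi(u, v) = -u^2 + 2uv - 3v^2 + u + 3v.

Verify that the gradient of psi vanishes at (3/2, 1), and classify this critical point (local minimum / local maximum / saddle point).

∇psi = (-2u + 2v + 1, 2u - 6v + 3); substituting (3/2, 1) gives ∇psi = (0, 0), so (3/2, 1) is indeed a critical point.
The Hessian of psi is constant: H = [[-2, 2], [2, -6]].
det(H) = (-2)·(-6) − 2² = 8.
det(H) > 0 and tr(H) = -8 < 0, so H is negative definite and the point is a local maximum.

local maximum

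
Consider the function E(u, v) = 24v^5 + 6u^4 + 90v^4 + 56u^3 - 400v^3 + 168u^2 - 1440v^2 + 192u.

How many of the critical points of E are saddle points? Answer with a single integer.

6

E separates as a function of u plus a function of v, so ∇E=0 decouples.
∂E/∂u = 24(u + 1)(u + 2)(u + 4) = 0 at u ∈ {-4, -2, -1}; ∂E/∂v = 120v(v - 3)(v + 2)(v + 4) = 0 at v ∈ {-4, -2, 0, 3}.
The Hessian is diagonal: diag(E_uu, E_vv). Second derivatives: E_uu(-4)=144, E_uu(-2)=-48, E_uu(-1)=72; E_vv(-4)=-6720, E_vv(-2)=2400, E_vv(0)=-2880, E_vv(3)=12600.
Saddle points occur where the two diagonal entries have opposite signs: (-4, -4), (-4, 0), (-2, -2), (-2, 3), (-1, -4), (-1, 0). Count: 6.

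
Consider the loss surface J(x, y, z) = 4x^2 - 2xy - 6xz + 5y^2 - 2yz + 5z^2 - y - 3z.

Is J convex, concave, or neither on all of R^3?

convex

J is quadratic, so its Hessian is the constant matrix H = [[8, -2, -6], [-2, 10, -2], [-6, -2, 10]].
Leading principal minors: 8, 76, 320.
All positive ⇒ H ≻ 0 ⇒ convex.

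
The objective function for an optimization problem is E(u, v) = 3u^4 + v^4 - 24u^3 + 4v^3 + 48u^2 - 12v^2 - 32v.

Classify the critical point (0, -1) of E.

The mixed partial ∂²E/∂u∂v is 0, so the Hessian at any point is diag(E_uu, E_vv) = diag(12(3u^2 - 12u + 8), 12(v^2 + 2v - 2)).
At (0, -1): H = diag(96, -36).
The eigenvalues have opposite signs, so H is indefinite: a saddle point.

saddle point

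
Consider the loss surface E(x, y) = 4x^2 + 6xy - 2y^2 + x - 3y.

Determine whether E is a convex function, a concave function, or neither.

E is quadratic, so its Hessian is the constant matrix H = [[8, 6], [6, -4]].
det(H) = -68, tr(H) = 4.
det(H) < 0, so H is indefinite: neither convex nor concave.

neither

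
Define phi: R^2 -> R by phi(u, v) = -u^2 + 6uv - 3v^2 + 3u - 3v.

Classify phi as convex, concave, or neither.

neither

phi is quadratic, so its Hessian is the constant matrix H = [[-2, 6], [6, -6]].
det(H) = -24, tr(H) = -8.
det(H) < 0, so H is indefinite: neither convex nor concave.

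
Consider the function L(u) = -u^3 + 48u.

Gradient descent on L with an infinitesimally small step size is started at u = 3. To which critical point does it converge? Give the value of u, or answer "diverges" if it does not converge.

-4

L'(u) = -3(u - 4)(u + 4), so L'(3) = 21.
Gradient descent moves in the -L' direction, i.e. u is decreasing.
The nearest critical point in that direction is u = -4, where L'' = 24 > 0 (a local minimum). The iterate converges there.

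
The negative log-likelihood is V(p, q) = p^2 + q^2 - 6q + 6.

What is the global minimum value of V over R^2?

V(p,q) separates as A(p) + B(q) + 6, so its minimum is min A + min B + 6.
A'(p) = 2p vanishes at p ∈ {0}; B'(q) = 2q - 6 vanishes at q ∈ {3}.
Local minima of A (where A''>0): A(0)=0. Local minima of B: B(3)=-9.
So the global minimum of V is A(0) + B(3) + 6 = 0 − 9 + 6 = -3, attained at (0, 3).

-3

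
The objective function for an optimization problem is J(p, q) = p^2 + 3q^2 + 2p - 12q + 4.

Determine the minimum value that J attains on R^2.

-9

J(p,q) separates as A(p) + B(q) + 4, so its minimum is min A + min B + 4.
A'(p) = 2p + 2 vanishes at p ∈ {-1}; B'(q) = 6q - 12 vanishes at q ∈ {2}.
Local minima of A (where A''>0): A(-1)=-1. Local minima of B: B(2)=-12.
So the global minimum of J is A(-1) + B(2) + 4 = -1 − 12 + 4 = -9, attained at (-1, 2).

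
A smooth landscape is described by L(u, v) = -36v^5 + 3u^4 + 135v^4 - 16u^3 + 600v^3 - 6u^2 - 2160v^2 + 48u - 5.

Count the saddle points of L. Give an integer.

L separates as a function of u plus a function of v, so ∇L=0 decouples.
∂L/∂u = 12(u - 4)(u - 1)(u + 1) = 0 at u ∈ {-1, 1, 4}; ∂L/∂v = -180v(v - 4)(v - 2)(v + 3) = 0 at v ∈ {-3, 0, 2, 4}.
The Hessian is diagonal: diag(L_uu, L_vv). Second derivatives: L_uu(-1)=120, L_uu(1)=-72, L_uu(4)=180; L_vv(-3)=18900, L_vv(0)=-4320, L_vv(2)=3600, L_vv(4)=-10080.
Saddle points occur where the two diagonal entries have opposite signs: (-1, 0), (-1, 4), (1, -3), (1, 2), (4, 0), (4, 4). Count: 6.

6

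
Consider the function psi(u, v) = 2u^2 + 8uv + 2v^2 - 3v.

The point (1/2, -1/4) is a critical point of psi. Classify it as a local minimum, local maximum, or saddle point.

The Hessian of psi is constant: H = [[4, 8], [8, 4]].
det(H) = 4·4 − 8² = -48.
Since det(H) < 0, H is indefinite and the critical point is a saddle point.

saddle point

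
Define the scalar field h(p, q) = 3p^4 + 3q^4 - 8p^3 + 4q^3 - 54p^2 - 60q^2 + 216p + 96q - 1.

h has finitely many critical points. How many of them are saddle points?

4

h separates as a function of p plus a function of q, so ∇h=0 decouples.
∂h/∂p = 12(p - 3)(p - 2)(p + 3) = 0 at p ∈ {-3, 2, 3}; ∂h/∂q = 12(q - 2)(q - 1)(q + 4) = 0 at q ∈ {-4, 1, 2}.
The Hessian is diagonal: diag(h_pp, h_qq). Second derivatives: h_pp(-3)=360, h_pp(2)=-60, h_pp(3)=72; h_qq(-4)=360, h_qq(1)=-60, h_qq(2)=72.
Saddle points occur where the two diagonal entries have opposite signs: (-3, 1), (2, -4), (2, 2), (3, 1). Count: 4.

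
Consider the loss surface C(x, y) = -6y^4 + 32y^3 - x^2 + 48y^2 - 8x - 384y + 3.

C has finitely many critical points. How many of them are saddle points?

C separates as a function of x plus a function of y, so ∇C=0 decouples.
∂C/∂x = -2(x + 4) = 0 at x ∈ {-4}; ∂C/∂y = -24(y - 4)(y - 2)(y + 2) = 0 at y ∈ {-2, 2, 4}.
The Hessian is diagonal: diag(C_xx, C_yy). Second derivatives: C_xx(-4)=-2; C_yy(-2)=-576, C_yy(2)=192, C_yy(4)=-288.
Saddle points occur where the two diagonal entries have opposite signs: (-4, 2). Count: 1.

1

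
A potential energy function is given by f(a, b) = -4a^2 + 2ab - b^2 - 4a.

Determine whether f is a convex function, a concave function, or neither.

concave

f is quadratic, so its Hessian is the constant matrix H = [[-8, 2], [2, -2]].
det(H) = 12, tr(H) = -10.
det(H) > 0 and tr(H) < 0, so H is negative definite everywhere: concave.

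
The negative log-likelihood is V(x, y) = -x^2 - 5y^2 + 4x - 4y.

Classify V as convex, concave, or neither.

V is quadratic, so its Hessian is the constant matrix H = [[-2, 0], [0, -10]].
det(H) = 20, tr(H) = -12.
det(H) > 0 and tr(H) < 0, so H is negative definite everywhere: concave.

concave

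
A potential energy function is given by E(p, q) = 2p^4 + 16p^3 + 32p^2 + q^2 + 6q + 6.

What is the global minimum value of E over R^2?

E(p,q) separates as A(p) + B(q) + 6, so its minimum is min A + min B + 6.
A'(p) = 8p(p + 2)(p + 4) vanishes at p ∈ {-4, -2, 0}; B'(q) = 2q + 6 vanishes at q ∈ {-3}.
Local minima of A (where A''>0): A(-4)=0, A(0)=0. Local minima of B: B(-3)=-9.
So the global minimum of E is A(-4) + B(-3) + 6 = 0 − 9 + 6 = -3, attained at (-4, -3).

-3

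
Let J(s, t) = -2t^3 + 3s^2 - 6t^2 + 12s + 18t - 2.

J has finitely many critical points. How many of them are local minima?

J separates as a function of s plus a function of t, so ∇J=0 decouples.
∂J/∂s = 6(s + 2) = 0 at s ∈ {-2}; ∂J/∂t = -6(t - 1)(t + 3) = 0 at t ∈ {-3, 1}.
The Hessian is diagonal: diag(J_ss, J_tt). Second derivatives: J_ss(-2)=6; J_tt(-3)=24, J_tt(1)=-24.
Local minima occur where both diagonal entries positive: (-2, -3). Count: 1.

1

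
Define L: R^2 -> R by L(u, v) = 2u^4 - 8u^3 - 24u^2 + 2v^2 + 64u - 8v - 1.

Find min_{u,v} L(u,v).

L(u,v) separates as P(u) + Q(v) − 1, so its minimum is min P + min Q − 1.
P'(u) = 8(u - 4)(u - 1)(u + 2) vanishes at u ∈ {-2, 1, 4}; Q'(v) = 4v - 8 vanishes at v ∈ {2}.
Local minima of P (where P''>0): P(-2)=-128, P(4)=-128. Local minima of Q: Q(2)=-8.
So the global minimum of L is P(-2) + Q(2) − 1 = -128 − 8 − 1 = -137, attained at (-2, 2).

-137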